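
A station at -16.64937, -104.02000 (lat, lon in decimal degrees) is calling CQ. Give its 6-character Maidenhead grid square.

DH73xi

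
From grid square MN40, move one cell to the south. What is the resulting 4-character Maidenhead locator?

MM49

Latitude square 0; −1 → -1, wraps to 9, carry into field.
Latitude field N = 13; −1 → 12 = M.
The longitude characters are unchanged.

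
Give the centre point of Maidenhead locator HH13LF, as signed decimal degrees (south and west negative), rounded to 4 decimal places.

Field H=7, H=7: +7·20° lon, +7·10° lat → SW at lon -40°, lat -20°.
Square 1, 3: +1·2° lon, +3·1° lat → SW at lon -38°, lat -17°.
Subsquare l=11, f=5: +11·0.0833333° lon, +5·0.0416667° lat → SW at lon -37.0833°, lat -16.7917°.
Cell spans 0.0833333° lon × 0.0416667° lat. Centre is SW corner plus half of each.
latitude -16.7708, longitude -37.0417.

-16.7708, -37.0417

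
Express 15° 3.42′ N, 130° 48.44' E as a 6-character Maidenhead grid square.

Offset from 180°W / 90°S: lon 310.8073°, lat 105.0570°.
Field: 310.8073/20 → 15 → P, 105.0570/10 → 10 → K; chars PK.
Square: 10.8073/2 → 5, 5.0570/1 → 5; chars 55.
Subsquare: 0.8073/0.0833333 → 9 → j, 0.0570/0.0416667 → 1 → b; chars jb.

PK55jb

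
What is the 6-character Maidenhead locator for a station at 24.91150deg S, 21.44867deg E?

KG05rc

Shift to the Maidenhead origin (180°W, 90°S): lon 201.4487, lat 65.0885.
Field (20°×10°, letters A–R): 201.4487/20 → 10 → K, 65.0885/10 → 6 → G; chars KG.
Square (2°×1°, digits 0–9): 1.4487/2 → 0, 5.0885/1 → 5; chars 05.
Subsquare (5′×2.5′, letters a–x): 1.4487/0.0833333 → 17 → r, 0.0885/0.0416667 → 2 → c; chars rc.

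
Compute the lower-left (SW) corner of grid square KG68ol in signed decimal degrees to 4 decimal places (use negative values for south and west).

-21.5417, 33.1667

Field K=10, G=6: +10·20° lon, +6·10° lat → SW at lon 20°, lat -30°.
Square 6, 8: +6·2° lon, +8·1° lat → SW at lon 32°, lat -22°.
Subsquare o=14, l=11: +14·0.0833333° lon, +11·0.0416667° lat → SW at lon 33.1667°, lat -21.5417°.
latitude -21.5417, longitude 33.1667.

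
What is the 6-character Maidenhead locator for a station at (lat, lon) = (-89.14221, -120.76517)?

CA90ou

Add 180° to longitude and 90° to latitude: 59.2348, 0.8578.
Field (20°×10°, letters A–R): lon ⌊59.2348/20⌋ = 2 → C; lat ⌊0.8578/10⌋ = 0 → A.
Square (2°×1°, digits 0–9): lon ⌊19.2348/2⌋ = 9; lat ⌊0.8578/1⌋ = 0.
Subsquare (5′×2.5′, letters a–x): lon ⌊1.2348/0.0833333⌋ = 14 → o; lat ⌊0.8578/0.0416667⌋ = 20 → u.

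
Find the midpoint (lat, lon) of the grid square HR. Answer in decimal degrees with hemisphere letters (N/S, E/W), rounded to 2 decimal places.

85.00° N, 30.00° W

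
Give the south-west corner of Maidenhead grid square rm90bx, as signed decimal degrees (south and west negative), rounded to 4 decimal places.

Field R=17, M=12: +17·20° lon, +12·10° lat → SW at lon 160°, lat 30°.
Square 9, 0: +9·2° lon, +0·1° lat → SW at lon 178°, lat 30°.
Subsquare b=1, x=23: +1·0.0833333° lon, +23·0.0416667° lat → SW at lon 178.083°, lat 30.9583°.
latitude 30.9583, longitude 178.0833.

30.9583, 178.0833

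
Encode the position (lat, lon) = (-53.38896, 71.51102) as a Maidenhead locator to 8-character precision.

MD56so16

Add 180° to longitude and 90° to latitude: 251.51102, 36.61104.
Field: 251.51102/20 → 12 → M, 36.61104/10 → 3 → D; chars MD.
Square: 11.51102/2 → 5, 6.61104/1 → 6; chars 56.
Subsquare: 1.51102/0.0833333 → 18 → s, 0.61104/0.0416667 → 14 → o; chars so.
Extended square: 0.01102/0.00833333 → 1, 0.02771/0.00416667 → 6; chars 16.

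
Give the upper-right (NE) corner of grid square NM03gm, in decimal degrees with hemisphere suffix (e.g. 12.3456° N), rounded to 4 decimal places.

33.5417° N, 80.5833° E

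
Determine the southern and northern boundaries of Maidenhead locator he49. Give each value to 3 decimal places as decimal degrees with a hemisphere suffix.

Field H=7, E=4: +7·20° lon, +4·10° lat → SW at lon -40°, lat -50°.
Square 4, 9: +4·2° lon, +9·1° lat → SW at lon -32°, lat -41°.
Cell spans 2° lon × 1° lat.
south 41.000° S, north 40.000° S.

41.000° S, 40.000° S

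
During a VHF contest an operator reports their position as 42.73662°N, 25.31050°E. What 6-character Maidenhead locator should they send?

KN22pr

Offset from 180°W / 90°S: lon 205.3105°, lat 132.7366°.
Field (20°×10°, letters A–R): 205.3105/20 → 10 → K, 132.7366/10 → 13 → N; chars KN.
Square (2°×1°, digits 0–9): 5.3105/2 → 2, 2.7366/1 → 2; chars 22.
Subsquare (5′×2.5′, letters a–x): 1.3105/0.0833333 → 15 → p, 0.7366/0.0416667 → 17 → r; chars pr.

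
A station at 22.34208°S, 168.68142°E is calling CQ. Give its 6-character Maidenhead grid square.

RG47ip

Add 180° to longitude and 90° to latitude: 348.6814, 67.6579.
Field: 348.6814/20 → 17 → R, 67.6579/10 → 6 → G; chars RG.
Square: 8.6814/2 → 4, 7.6579/1 → 7; chars 47.
Subsquare: 0.6814/0.0833333 → 8 → i, 0.6579/0.0416667 → 15 → p; chars ip.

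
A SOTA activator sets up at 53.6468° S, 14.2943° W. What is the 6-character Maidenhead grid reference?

Shift to the Maidenhead origin (180°W, 90°S): lon 165.7057, lat 36.3532.
Field: 165.7057/20 → 8 → I, 36.3532/10 → 3 → D; chars ID.
Square: 5.7057/2 → 2, 6.3532/1 → 6; chars 26.
Subsquare: 1.7057/0.0833333 → 20 → u, 0.3532/0.0416667 → 8 → i; chars ui.

ID26ui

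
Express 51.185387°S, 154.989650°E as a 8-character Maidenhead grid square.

QD78lt85

Add 180° to longitude and 90° to latitude: 334.98965, 38.81461.
Field: 334.98965/20 → 16 → Q, 38.81461/10 → 3 → D; chars QD.
Square: 14.98965/2 → 7, 8.81461/1 → 8; chars 78.
Subsquare: 0.98965/0.0833333 → 11 → l, 0.81461/0.0416667 → 19 → t; chars lt.
Extended square: 0.07298/0.00833333 → 8, 0.02295/0.00416667 → 5; chars 85.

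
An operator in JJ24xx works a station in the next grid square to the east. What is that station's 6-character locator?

Longitude subsquare x = 23; +1 → 24, wraps to 0 = a, carry into square.
Longitude square 2; +1 → 3.
The latitude characters are unchanged.

JJ34ax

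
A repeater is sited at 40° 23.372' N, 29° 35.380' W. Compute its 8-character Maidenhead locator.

HN50ej93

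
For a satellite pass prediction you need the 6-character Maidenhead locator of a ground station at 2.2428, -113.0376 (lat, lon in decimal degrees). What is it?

DJ32lf

Offset from 180°W / 90°S: lon 66.9624°, lat 92.2428°.
Field: 66.9624/20 → 3 → D, 92.2428/10 → 9 → J; chars DJ.
Square: 6.9624/2 → 3, 2.2428/1 → 2; chars 32.
Subsquare: 0.9624/0.0833333 → 11 → l, 0.2428/0.0416667 → 5 → f; chars lf.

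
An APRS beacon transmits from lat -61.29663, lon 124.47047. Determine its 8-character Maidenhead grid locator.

PC28fq68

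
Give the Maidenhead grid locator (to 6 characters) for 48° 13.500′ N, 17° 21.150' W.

Offset from 180°W / 90°S: lon 162.6475°, lat 138.2250°.
Field (20°×10°, letters A–R): 162.6475/20 → 8 → I, 138.2250/10 → 13 → N; chars IN.
Square (2°×1°, digits 0–9): 2.6475/2 → 1, 8.2250/1 → 8; chars 18.
Subsquare (5′×2.5′, letters a–x): 0.6475/0.0833333 → 7 → h, 0.2250/0.0416667 → 5 → f; chars hf.

IN18hf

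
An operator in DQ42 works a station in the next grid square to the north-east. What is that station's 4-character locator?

Longitude square 4; +1 → 5.
Latitude square 2; +1 → 3.

DQ53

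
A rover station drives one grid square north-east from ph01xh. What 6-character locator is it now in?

PH11ai

Longitude subsquare x = 23; +1 → 24, wraps to 0 = a, carry into square.
Longitude square 0; +1 → 1.
Latitude subsquare h = 7; +1 → 8 = i.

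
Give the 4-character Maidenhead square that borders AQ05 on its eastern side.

AQ15

Longitude square 0; +1 → 1.
The latitude characters are unchanged.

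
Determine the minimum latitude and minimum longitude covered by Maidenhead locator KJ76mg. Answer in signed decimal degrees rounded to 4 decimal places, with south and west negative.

Field K=10, J=9: +10·20° lon, +9·10° lat → SW at lon 20°, lat 0°.
Square 7, 6: +7·2° lon, +6·1° lat → SW at lon 34°, lat 6°.
Subsquare m=12, g=6: +12·0.0833333° lon, +6·0.0416667° lat → SW at lon 35°, lat 6.25°.
latitude 6.2500, longitude 35.0000.

6.2500, 35.0000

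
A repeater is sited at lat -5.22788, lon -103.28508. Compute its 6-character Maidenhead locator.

DI84is

Shift to the Maidenhead origin (180°W, 90°S): lon 76.7149, lat 84.7721.
Field (20°×10°, letters A–R): 76.7149/20 → 3 → D, 84.7721/10 → 8 → I; chars DI.
Square (2°×1°, digits 0–9): 16.7149/2 → 8, 4.7721/1 → 4; chars 84.
Subsquare (5′×2.5′, letters a–x): 0.7149/0.0833333 → 8 → i, 0.7721/0.0416667 → 18 → s; chars is.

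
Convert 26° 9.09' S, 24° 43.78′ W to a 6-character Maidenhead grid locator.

HG73pu

Add 180° to longitude and 90° to latitude: 155.2703, 63.8485.
Field (20°×10°, letters A–R): 155.2703/20 → 7 → H, 63.8485/10 → 6 → G; chars HG.
Square (2°×1°, digits 0–9): 15.2703/2 → 7, 3.8485/1 → 3; chars 73.
Subsquare (5′×2.5′, letters a–x): 1.2703/0.0833333 → 15 → p, 0.8485/0.0416667 → 20 → u; chars pu.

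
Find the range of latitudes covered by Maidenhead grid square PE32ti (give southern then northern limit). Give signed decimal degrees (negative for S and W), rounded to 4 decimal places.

-47.6667, -47.6250

Field P=15, E=4: +15·20° lon, +4·10° lat → SW at lon 120°, lat -50°.
Square 3, 2: +3·2° lon, +2·1° lat → SW at lon 126°, lat -48°.
Subsquare t=19, i=8: +19·0.0833333° lon, +8·0.0416667° lat → SW at lon 127.583°, lat -47.6667°.
Cell spans 0.0833333° lon × 0.0416667° lat.
south -47.6667, north -47.6250.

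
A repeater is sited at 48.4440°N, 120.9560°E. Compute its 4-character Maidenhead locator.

PN08

Add 180° to longitude and 90° to latitude: 300.96, 138.44.
Field: lon ⌊300.96/20⌋ = 15 → P; lat ⌊138.44/10⌋ = 13 → N.
Square: lon ⌊0.96/2⌋ = 0; lat ⌊8.44/1⌋ = 8.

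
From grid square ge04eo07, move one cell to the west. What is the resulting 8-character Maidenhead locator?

GE04do97

Longitude extended square 0; −1 → -1, wraps to 9, carry into subsquare.
Longitude subsquare e = 4; −1 → 3 = d.
The latitude characters are unchanged.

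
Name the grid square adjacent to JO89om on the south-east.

JO89pl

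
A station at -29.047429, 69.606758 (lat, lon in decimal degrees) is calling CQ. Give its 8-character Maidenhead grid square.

MG40tw28

Shift to the Maidenhead origin (180°W, 90°S): lon 249.60676, lat 60.95257.
Field: 249.60676/20 → 12 → M, 60.95257/10 → 6 → G; chars MG.
Square: 9.60676/2 → 4, 0.95257/1 → 0; chars 40.
Subsquare: 1.60676/0.0833333 → 19 → t, 0.95257/0.0416667 → 22 → w; chars tw.
Extended square: 0.02342/0.00833333 → 2, 0.03590/0.00416667 → 8; chars 28.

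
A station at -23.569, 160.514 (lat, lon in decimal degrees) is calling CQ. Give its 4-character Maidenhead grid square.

Shift to the Maidenhead origin (180°W, 90°S): lon 340.51, lat 66.43.
Field: lon ⌊340.51/20⌋ = 17 → R; lat ⌊66.43/10⌋ = 6 → G.
Square: lon ⌊0.51/2⌋ = 0; lat ⌊6.43/1⌋ = 6.

RG06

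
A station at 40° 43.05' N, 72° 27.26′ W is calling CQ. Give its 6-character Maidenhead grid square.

FN30sr

Add 180° to longitude and 90° to latitude: 107.5457, 130.7175.
Field: 107.5457/20 → 5 → F, 130.7175/10 → 13 → N; chars FN.
Square: 7.5457/2 → 3, 0.7175/1 → 0; chars 30.
Subsquare: 1.5457/0.0833333 → 18 → s, 0.7175/0.0416667 → 17 → r; chars sr.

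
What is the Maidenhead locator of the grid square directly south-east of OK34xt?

Longitude subsquare x = 23; +1 → 24, wraps to 0 = a, carry into square.
Longitude square 3; +1 → 4.
Latitude subsquare t = 19; −1 → 18 = s.

OK44as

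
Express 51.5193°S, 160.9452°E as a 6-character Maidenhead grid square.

Offset from 180°W / 90°S: lon 340.9452°, lat 38.4807°.
Field: lon ⌊340.9452/20⌋ = 17 → R; lat ⌊38.4807/10⌋ = 3 → D.
Square: lon ⌊0.9452/2⌋ = 0; lat ⌊8.4807/1⌋ = 8.
Subsquare: lon ⌊0.9452/0.0833333⌋ = 11 → l; lat ⌊0.4807/0.0416667⌋ = 11 → l.

RD08ll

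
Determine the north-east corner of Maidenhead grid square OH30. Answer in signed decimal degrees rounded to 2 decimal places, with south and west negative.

Field O=14, H=7: +14·20° lon, +7·10° lat → SW at lon 100°, lat -20°.
Square 3, 0: +3·2° lon, +0·1° lat → SW at lon 106°, lat -20°.
Cell spans 2° lon × 1° lat. NE corner is SW corner plus one full cell.
latitude -19.00, longitude 108.00.

-19.00, 108.00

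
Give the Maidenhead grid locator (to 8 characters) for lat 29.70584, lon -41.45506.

Offset from 180°W / 90°S: lon 138.54494°, lat 119.70584°.
Field: 138.54494/20 → 6 → G, 119.70584/10 → 11 → L; chars GL.
Square: 18.54494/2 → 9, 9.70584/1 → 9; chars 99.
Subsquare: 0.54494/0.0833333 → 6 → g, 0.70584/0.0416667 → 16 → q; chars gq.
Extended square: 0.04494/0.00833333 → 5, 0.03917/0.00416667 → 9; chars 59.

GL99gq59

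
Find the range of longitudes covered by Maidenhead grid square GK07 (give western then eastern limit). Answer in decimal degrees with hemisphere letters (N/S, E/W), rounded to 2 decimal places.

60.00° W, 58.00° W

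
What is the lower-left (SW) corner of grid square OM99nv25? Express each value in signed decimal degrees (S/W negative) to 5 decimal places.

39.89583, 119.10000

Field O=14, M=12: +14·20° lon, +12·10° lat → SW at lon 100°, lat 30°.
Square 9, 9: +9·2° lon, +9·1° lat → SW at lon 118°, lat 39°.
Subsquare n=13, v=21: +13·0.0833333° lon, +21·0.0416667° lat → SW at lon 119.083°, lat 39.875°.
Extended square 2, 5: +2·0.00833333° lon, +5·0.00416667° lat → SW at lon 119.1°, lat 39.8958°.
latitude 39.89583, longitude 119.10000.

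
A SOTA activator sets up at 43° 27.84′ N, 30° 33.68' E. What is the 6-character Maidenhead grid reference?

KN53gl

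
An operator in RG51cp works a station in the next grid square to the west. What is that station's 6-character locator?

RG51bp

Longitude subsquare c = 2; −1 → 1 = b.
The latitude characters are unchanged.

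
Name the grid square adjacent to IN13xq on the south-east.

Longitude subsquare x = 23; +1 → 24, wraps to 0 = a, carry into square.
Longitude square 1; +1 → 2.
Latitude subsquare q = 16; −1 → 15 = p.

IN23ap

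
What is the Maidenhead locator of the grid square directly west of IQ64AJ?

IQ54xj

Longitude subsquare a = 0; −1 → -1, wraps to 23 = x, carry into square.
Longitude square 6; −1 → 5.
The latitude characters are unchanged.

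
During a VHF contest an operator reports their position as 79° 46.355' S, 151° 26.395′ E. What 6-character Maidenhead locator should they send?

QB50rf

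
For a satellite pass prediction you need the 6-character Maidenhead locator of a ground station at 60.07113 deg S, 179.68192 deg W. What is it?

Offset from 180°W / 90°S: lon 0.3181°, lat 29.9289°.
Field: lon ⌊0.3181/20⌋ = 0 → A; lat ⌊29.9289/10⌋ = 2 → C.
Square: lon ⌊0.3181/2⌋ = 0; lat ⌊9.9289/1⌋ = 9.
Subsquare: lon ⌊0.3181/0.0833333⌋ = 3 → d; lat ⌊0.9289/0.0416667⌋ = 22 → w.

AC09dw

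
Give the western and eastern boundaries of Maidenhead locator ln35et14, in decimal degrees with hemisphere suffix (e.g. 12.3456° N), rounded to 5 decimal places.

Field L=11, N=13: +11·20° lon, +13·10° lat → SW at lon 40°, lat 40°.
Square 3, 5: +3·2° lon, +5·1° lat → SW at lon 46°, lat 45°.
Subsquare e=4, t=19: +4·0.0833333° lon, +19·0.0416667° lat → SW at lon 46.3333°, lat 45.7917°.
Extended square 1, 4: +1·0.00833333° lon, +4·0.00416667° lat → SW at lon 46.3417°, lat 45.8083°.
Cell spans 0.00833333° lon × 0.00416667° lat.
west 46.34167° E, east 46.35000° E.

46.34167° E, 46.35000° E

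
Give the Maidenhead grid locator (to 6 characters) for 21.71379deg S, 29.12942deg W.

HG58kg

Add 180° to longitude and 90° to latitude: 150.8706, 68.2862.
Field: lon ⌊150.8706/20⌋ = 7 → H; lat ⌊68.2862/10⌋ = 6 → G.
Square: lon ⌊10.8706/2⌋ = 5; lat ⌊8.2862/1⌋ = 8.
Subsquare: lon ⌊0.8706/0.0833333⌋ = 10 → k; lat ⌊0.2862/0.0416667⌋ = 6 → g.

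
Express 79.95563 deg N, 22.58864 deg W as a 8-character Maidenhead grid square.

HQ89qw99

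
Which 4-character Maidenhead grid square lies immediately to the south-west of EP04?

DP93

Longitude square 0; −1 → -1, wraps to 9, carry into field.
Longitude field E = 4; −1 → 3 = D.
Latitude square 4; −1 → 3.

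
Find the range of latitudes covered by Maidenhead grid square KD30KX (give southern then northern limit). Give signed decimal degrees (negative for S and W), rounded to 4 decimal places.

-59.0417, -59.0000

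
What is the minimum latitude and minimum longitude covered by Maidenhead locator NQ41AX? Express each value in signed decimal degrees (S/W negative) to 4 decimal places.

Field N=13, Q=16: +13·20° lon, +16·10° lat → SW at lon 80°, lat 70°.
Square 4, 1: +4·2° lon, +1·1° lat → SW at lon 88°, lat 71°.
Subsquare a=0, x=23: +0·0.0833333° lon, +23·0.0416667° lat → SW at lon 88°, lat 71.9583°.
latitude 71.9583, longitude 88.0000.

71.9583, 88.0000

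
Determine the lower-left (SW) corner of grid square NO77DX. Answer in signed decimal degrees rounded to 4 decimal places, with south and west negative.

Field N=13, O=14: +13·20° lon, +14·10° lat → SW at lon 80°, lat 50°.
Square 7, 7: +7·2° lon, +7·1° lat → SW at lon 94°, lat 57°.
Subsquare d=3, x=23: +3·0.0833333° lon, +23·0.0416667° lat → SW at lon 94.25°, lat 57.9583°.
latitude 57.9583, longitude 94.2500.

57.9583, 94.2500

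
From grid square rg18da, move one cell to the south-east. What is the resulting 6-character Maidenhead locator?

RG17ex

Longitude subsquare d = 3; +1 → 4 = e.
Latitude subsquare a = 0; −1 → -1, wraps to 23 = x, carry into square.
Latitude square 8; −1 → 7.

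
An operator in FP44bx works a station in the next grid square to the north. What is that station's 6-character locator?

FP45ba

Latitude subsquare x = 23; +1 → 24, wraps to 0 = a, carry into square.
Latitude square 4; +1 → 5.
The longitude characters are unchanged.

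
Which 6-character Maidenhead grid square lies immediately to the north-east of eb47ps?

Longitude subsquare p = 15; +1 → 16 = q.
Latitude subsquare s = 18; +1 → 19 = t.

EB47qt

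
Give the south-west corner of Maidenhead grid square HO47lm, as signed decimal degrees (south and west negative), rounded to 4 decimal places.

Field H=7, O=14: +7·20° lon, +14·10° lat → SW at lon -40°, lat 50°.
Square 4, 7: +4·2° lon, +7·1° lat → SW at lon -32°, lat 57°.
Subsquare l=11, m=12: +11·0.0833333° lon, +12·0.0416667° lat → SW at lon -31.0833°, lat 57.5°.
latitude 57.5000, longitude -31.0833.

57.5000, -31.0833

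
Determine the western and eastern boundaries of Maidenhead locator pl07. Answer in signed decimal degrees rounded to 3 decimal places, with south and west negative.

120.000, 122.000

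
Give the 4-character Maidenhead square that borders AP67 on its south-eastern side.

AP76

Longitude square 6; +1 → 7.
Latitude square 7; −1 → 6.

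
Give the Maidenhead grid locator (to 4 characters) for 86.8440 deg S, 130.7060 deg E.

PA53

Shift to the Maidenhead origin (180°W, 90°S): lon 310.71, lat 3.16.
Field: lon ⌊310.71/20⌋ = 15 → P; lat ⌊3.16/10⌋ = 0 → A.
Square: lon ⌊10.71/2⌋ = 5; lat ⌊3.16/1⌋ = 3.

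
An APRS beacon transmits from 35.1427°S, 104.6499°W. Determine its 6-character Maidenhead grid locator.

DF74qu

Shift to the Maidenhead origin (180°W, 90°S): lon 75.3501, lat 54.8573.
Field: 75.3501/20 → 3 → D, 54.8573/10 → 5 → F; chars DF.
Square: 15.3501/2 → 7, 4.8573/1 → 4; chars 74.
Subsquare: 1.3501/0.0833333 → 16 → q, 0.8573/0.0416667 → 20 → u; chars qu.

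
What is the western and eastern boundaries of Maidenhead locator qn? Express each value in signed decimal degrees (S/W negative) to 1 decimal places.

140.0, 160.0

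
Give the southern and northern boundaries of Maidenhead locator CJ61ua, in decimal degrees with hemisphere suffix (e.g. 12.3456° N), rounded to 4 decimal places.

1.0000° N, 1.0417° N

Field C=2, J=9: +2·20° lon, +9·10° lat → SW at lon -140°, lat 0°.
Square 6, 1: +6·2° lon, +1·1° lat → SW at lon -128°, lat 1°.
Subsquare u=20, a=0: +20·0.0833333° lon, +0·0.0416667° lat → SW at lon -126.333°, lat 1°.
Cell spans 0.0833333° lon × 0.0416667° lat.
south 1.0000° N, north 1.0417° N.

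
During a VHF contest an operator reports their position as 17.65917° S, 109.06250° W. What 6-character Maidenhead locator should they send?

DH52li

Add 180° to longitude and 90° to latitude: 70.9375, 72.3408.
Field: 70.9375/20 → 3 → D, 72.3408/10 → 7 → H; chars DH.
Square: 10.9375/2 → 5, 2.3408/1 → 2; chars 52.
Subsquare: 0.9375/0.0833333 → 11 → l, 0.3408/0.0416667 → 8 → i; chars li.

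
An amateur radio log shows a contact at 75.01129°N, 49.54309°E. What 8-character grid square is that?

Add 180° to longitude and 90° to latitude: 229.54309, 165.01129.
Field (20°×10°, letters A–R): lon ⌊229.54309/20⌋ = 11 → L; lat ⌊165.01129/10⌋ = 16 → Q.
Square (2°×1°, digits 0–9): lon ⌊9.54309/2⌋ = 4; lat ⌊5.01129/1⌋ = 5.
Subsquare (5′×2.5′, letters a–x): lon ⌊1.54309/0.0833333⌋ = 18 → s; lat ⌊0.01129/0.0416667⌋ = 0 → a.
Extended square (30″×15″, digits 0–9): lon ⌊0.04309/0.00833333⌋ = 5; lat ⌊0.01129/0.00416667⌋ = 2.

LQ45sa52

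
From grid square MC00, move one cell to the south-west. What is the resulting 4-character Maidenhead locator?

Longitude square 0; −1 → -1, wraps to 9, carry into field.
Longitude field M = 12; −1 → 11 = L.
Latitude square 0; −1 → -1, wraps to 9, carry into field.
Latitude field C = 2; −1 → 1 = B.

LB99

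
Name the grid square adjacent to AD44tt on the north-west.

AD44su

Longitude subsquare t = 19; −1 → 18 = s.
Latitude subsquare t = 19; +1 → 20 = u.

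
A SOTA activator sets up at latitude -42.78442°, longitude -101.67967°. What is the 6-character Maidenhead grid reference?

Offset from 180°W / 90°S: lon 78.3203°, lat 47.2156°.
Field: lon ⌊78.3203/20⌋ = 3 → D; lat ⌊47.2156/10⌋ = 4 → E.
Square: lon ⌊18.3203/2⌋ = 9; lat ⌊7.2156/1⌋ = 7.
Subsquare: lon ⌊0.3203/0.0833333⌋ = 3 → d; lat ⌊0.2156/0.0416667⌋ = 5 → f.

DE97df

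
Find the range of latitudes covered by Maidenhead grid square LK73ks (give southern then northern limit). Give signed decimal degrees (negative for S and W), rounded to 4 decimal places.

Field L=11, K=10: +11·20° lon, +10·10° lat → SW at lon 40°, lat 10°.
Square 7, 3: +7·2° lon, +3·1° lat → SW at lon 54°, lat 13°.
Subsquare k=10, s=18: +10·0.0833333° lon, +18·0.0416667° lat → SW at lon 54.8333°, lat 13.75°.
Cell spans 0.0833333° lon × 0.0416667° lat.
south 13.7500, north 13.7917.

13.7500, 13.7917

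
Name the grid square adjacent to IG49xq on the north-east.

IG59ar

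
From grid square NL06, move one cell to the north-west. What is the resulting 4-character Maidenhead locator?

Longitude square 0; −1 → -1, wraps to 9, carry into field.
Longitude field N = 13; −1 → 12 = M.
Latitude square 6; +1 → 7.

ML97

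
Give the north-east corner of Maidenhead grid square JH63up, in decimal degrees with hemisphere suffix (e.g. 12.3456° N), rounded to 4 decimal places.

Field J=9, H=7: +9·20° lon, +7·10° lat → SW at lon 0°, lat -20°.
Square 6, 3: +6·2° lon, +3·1° lat → SW at lon 12°, lat -17°.
Subsquare u=20, p=15: +20·0.0833333° lon, +15·0.0416667° lat → SW at lon 13.6667°, lat -16.375°.
Cell spans 0.0833333° lon × 0.0416667° lat. NE corner is SW corner plus one full cell.
latitude 16.3333° S, longitude 13.7500° E.

16.3333° S, 13.7500° E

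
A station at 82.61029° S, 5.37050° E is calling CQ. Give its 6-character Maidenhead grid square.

JA27qj

Offset from 180°W / 90°S: lon 185.3705°, lat 7.3897°.
Field (20°×10°, letters A–R): lon ⌊185.3705/20⌋ = 9 → J; lat ⌊7.3897/10⌋ = 0 → A.
Square (2°×1°, digits 0–9): lon ⌊5.3705/2⌋ = 2; lat ⌊7.3897/1⌋ = 7.
Subsquare (5′×2.5′, letters a–x): lon ⌊1.3705/0.0833333⌋ = 16 → q; lat ⌊0.3897/0.0416667⌋ = 9 → j.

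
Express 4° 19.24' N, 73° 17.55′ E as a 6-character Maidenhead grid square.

MJ64ph

Offset from 180°W / 90°S: lon 253.2925°, lat 94.3207°.
Field (20°×10°, letters A–R): 253.2925/20 → 12 → M, 94.3207/10 → 9 → J; chars MJ.
Square (2°×1°, digits 0–9): 13.2925/2 → 6, 4.3207/1 → 4; chars 64.
Subsquare (5′×2.5′, letters a–x): 1.2925/0.0833333 → 15 → p, 0.3207/0.0416667 → 7 → h; chars ph.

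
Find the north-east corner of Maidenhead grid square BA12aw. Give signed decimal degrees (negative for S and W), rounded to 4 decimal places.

-87.0417, -157.9167

Field B=1, A=0: +1·20° lon, +0·10° lat → SW at lon -160°, lat -90°.
Square 1, 2: +1·2° lon, +2·1° lat → SW at lon -158°, lat -88°.
Subsquare a=0, w=22: +0·0.0833333° lon, +22·0.0416667° lat → SW at lon -158°, lat -87.0833°.
Cell spans 0.0833333° lon × 0.0416667° lat. NE corner is SW corner plus one full cell.
latitude -87.0417, longitude -157.9167.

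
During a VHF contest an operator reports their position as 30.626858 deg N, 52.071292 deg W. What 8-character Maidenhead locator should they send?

Offset from 180°W / 90°S: lon 127.92871°, lat 120.62686°.
Field: 127.92871/20 → 6 → G, 120.62686/10 → 12 → M; chars GM.
Square: 7.92871/2 → 3, 0.62686/1 → 0; chars 30.
Subsquare: 1.92871/0.0833333 → 23 → x, 0.62686/0.0416667 → 15 → p; chars xp.
Extended square: 0.01204/0.00833333 → 1, 0.00186/0.00416667 → 0; chars 10.

GM30xp10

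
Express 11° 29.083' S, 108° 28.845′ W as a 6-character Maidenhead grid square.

DH58sm

Add 180° to longitude and 90° to latitude: 71.5192, 78.5153.
Field: lon ⌊71.5192/20⌋ = 3 → D; lat ⌊78.5153/10⌋ = 7 → H.
Square: lon ⌊11.5192/2⌋ = 5; lat ⌊8.5153/1⌋ = 8.
Subsquare: lon ⌊1.5192/0.0833333⌋ = 18 → s; lat ⌊0.5153/0.0416667⌋ = 12 → m.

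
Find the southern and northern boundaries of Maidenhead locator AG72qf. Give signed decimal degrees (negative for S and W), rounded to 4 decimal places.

Field A=0, G=6: +0·20° lon, +6·10° lat → SW at lon -180°, lat -30°.
Square 7, 2: +7·2° lon, +2·1° lat → SW at lon -166°, lat -28°.
Subsquare q=16, f=5: +16·0.0833333° lon, +5·0.0416667° lat → SW at lon -164.667°, lat -27.7917°.
Cell spans 0.0833333° lon × 0.0416667° lat.
south -27.7917, north -27.7500.

-27.7917, -27.7500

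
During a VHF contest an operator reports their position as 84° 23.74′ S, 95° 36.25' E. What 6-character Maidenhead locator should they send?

NA75to

Shift to the Maidenhead origin (180°W, 90°S): lon 275.6042, lat 5.6043.
Field: lon ⌊275.6042/20⌋ = 13 → N; lat ⌊5.6043/10⌋ = 0 → A.
Square: lon ⌊15.6042/2⌋ = 7; lat ⌊5.6043/1⌋ = 5.
Subsquare: lon ⌊1.6042/0.0833333⌋ = 19 → t; lat ⌊0.6043/0.0416667⌋ = 14 → o.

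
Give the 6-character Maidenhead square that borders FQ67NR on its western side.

FQ67mr

Longitude subsquare n = 13; −1 → 12 = m.
The latitude characters are unchanged.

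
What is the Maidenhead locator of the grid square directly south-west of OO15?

OO04

Longitude square 1; −1 → 0.
Latitude square 5; −1 → 4.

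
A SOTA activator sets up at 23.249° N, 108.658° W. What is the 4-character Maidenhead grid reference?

DL53

Add 180° to longitude and 90° to latitude: 71.34, 113.25.
Field (20°×10°, letters A–R): lon ⌊71.34/20⌋ = 3 → D; lat ⌊113.25/10⌋ = 11 → L.
Square (2°×1°, digits 0–9): lon ⌊11.34/2⌋ = 5; lat ⌊3.25/1⌋ = 3.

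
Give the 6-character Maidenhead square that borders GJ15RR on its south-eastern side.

Longitude subsquare r = 17; +1 → 18 = s.
Latitude subsquare r = 17; −1 → 16 = q.

GJ15sq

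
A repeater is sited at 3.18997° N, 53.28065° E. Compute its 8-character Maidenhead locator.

LJ63pe35

Add 180° to longitude and 90° to latitude: 233.28065, 93.18997.
Field: lon ⌊233.28065/20⌋ = 11 → L; lat ⌊93.18997/10⌋ = 9 → J.
Square: lon ⌊13.28065/2⌋ = 6; lat ⌊3.18997/1⌋ = 3.
Subsquare: lon ⌊1.28065/0.0833333⌋ = 15 → p; lat ⌊0.18997/0.0416667⌋ = 4 → e.
Extended square: lon ⌊0.03065/0.00833333⌋ = 3; lat ⌊0.02330/0.00416667⌋ = 5.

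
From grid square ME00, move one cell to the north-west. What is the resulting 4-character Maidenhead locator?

Longitude square 0; −1 → -1, wraps to 9, carry into field.
Longitude field M = 12; −1 → 11 = L.
Latitude square 0; +1 → 1.

LE91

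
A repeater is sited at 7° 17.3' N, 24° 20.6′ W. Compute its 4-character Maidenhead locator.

HJ77

Offset from 180°W / 90°S: lon 155.66°, lat 97.29°.
Field: 155.66/20 → 7 → H, 97.29/10 → 9 → J; chars HJ.
Square: 15.66/2 → 7, 7.29/1 → 7; chars 77.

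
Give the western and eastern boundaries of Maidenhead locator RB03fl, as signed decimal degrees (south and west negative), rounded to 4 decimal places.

160.4167, 160.5000

Field R=17, B=1: +17·20° lon, +1·10° lat → SW at lon 160°, lat -80°.
Square 0, 3: +0·2° lon, +3·1° lat → SW at lon 160°, lat -77°.
Subsquare f=5, l=11: +5·0.0833333° lon, +11·0.0416667° lat → SW at lon 160.417°, lat -76.5417°.
Cell spans 0.0833333° lon × 0.0416667° lat.
west 160.4167, east 160.5000.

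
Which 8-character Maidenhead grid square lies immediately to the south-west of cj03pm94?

CJ03pm83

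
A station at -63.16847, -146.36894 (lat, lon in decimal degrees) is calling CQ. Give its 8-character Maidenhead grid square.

Add 180° to longitude and 90° to latitude: 33.63106, 26.83153.
Field: lon ⌊33.63106/20⌋ = 1 → B; lat ⌊26.83153/10⌋ = 2 → C.
Square: lon ⌊13.63106/2⌋ = 6; lat ⌊6.83153/1⌋ = 6.
Subsquare: lon ⌊1.63106/0.0833333⌋ = 19 → t; lat ⌊0.83153/0.0416667⌋ = 19 → t.
Extended square: lon ⌊0.04773/0.00833333⌋ = 5; lat ⌊0.03986/0.00416667⌋ = 9.

BC66tt59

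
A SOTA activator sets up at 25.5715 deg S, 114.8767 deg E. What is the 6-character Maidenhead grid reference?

OG74kk

Offset from 180°W / 90°S: lon 294.8767°, lat 64.4285°.
Field (20°×10°, letters A–R): lon ⌊294.8767/20⌋ = 14 → O; lat ⌊64.4285/10⌋ = 6 → G.
Square (2°×1°, digits 0–9): lon ⌊14.8767/2⌋ = 7; lat ⌊4.4285/1⌋ = 4.
Subsquare (5′×2.5′, letters a–x): lon ⌊0.8767/0.0833333⌋ = 10 → k; lat ⌊0.4285/0.0416667⌋ = 10 → k.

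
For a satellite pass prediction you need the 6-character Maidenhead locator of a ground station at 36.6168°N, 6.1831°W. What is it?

IM66vo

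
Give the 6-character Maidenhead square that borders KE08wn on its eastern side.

Longitude subsquare w = 22; +1 → 23 = x.
The latitude characters are unchanged.

KE08xn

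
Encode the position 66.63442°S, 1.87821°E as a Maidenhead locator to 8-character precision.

JC03wi57

Offset from 180°W / 90°S: lon 181.87821°, lat 23.36558°.
Field (20°×10°, letters A–R): 181.87821/20 → 9 → J, 23.36558/10 → 2 → C; chars JC.
Square (2°×1°, digits 0–9): 1.87821/2 → 0, 3.36558/1 → 3; chars 03.
Subsquare (5′×2.5′, letters a–x): 1.87821/0.0833333 → 22 → w, 0.36558/0.0416667 → 8 → i; chars wi.
Extended square (30″×15″, digits 0–9): 0.04488/0.00833333 → 5, 0.03225/0.00416667 → 7; chars 57.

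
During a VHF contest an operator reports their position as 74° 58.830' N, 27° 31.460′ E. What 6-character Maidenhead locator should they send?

KQ34sx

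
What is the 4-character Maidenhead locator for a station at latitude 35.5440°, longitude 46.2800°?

LM35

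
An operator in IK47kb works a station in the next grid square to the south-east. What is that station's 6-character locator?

Longitude subsquare k = 10; +1 → 11 = l.
Latitude subsquare b = 1; −1 → 0 = a.

IK47la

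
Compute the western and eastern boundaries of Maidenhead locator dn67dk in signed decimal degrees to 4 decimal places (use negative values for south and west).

-107.7500, -107.6667

Field D=3, N=13: +3·20° lon, +13·10° lat → SW at lon -120°, lat 40°.
Square 6, 7: +6·2° lon, +7·1° lat → SW at lon -108°, lat 47°.
Subsquare d=3, k=10: +3·0.0833333° lon, +10·0.0416667° lat → SW at lon -107.75°, lat 47.4167°.
Cell spans 0.0833333° lon × 0.0416667° lat.
west -107.7500, east -107.6667.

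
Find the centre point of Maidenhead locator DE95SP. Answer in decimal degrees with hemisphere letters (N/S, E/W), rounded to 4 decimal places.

Field D=3, E=4: +3·20° lon, +4·10° lat → SW at lon -120°, lat -50°.
Square 9, 5: +9·2° lon, +5·1° lat → SW at lon -102°, lat -45°.
Subsquare s=18, p=15: +18·0.0833333° lon, +15·0.0416667° lat → SW at lon -100.5°, lat -44.375°.
Cell spans 0.0833333° lon × 0.0416667° lat. Centre is SW corner plus half of each.
latitude 44.3542° S, longitude 100.4583° W.

44.3542° S, 100.4583° W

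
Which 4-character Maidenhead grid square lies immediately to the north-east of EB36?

EB47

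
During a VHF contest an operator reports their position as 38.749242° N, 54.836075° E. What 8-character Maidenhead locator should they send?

Add 180° to longitude and 90° to latitude: 234.83607, 128.74924.
Field (20°×10°, letters A–R): 234.83607/20 → 11 → L, 128.74924/10 → 12 → M; chars LM.
Square (2°×1°, digits 0–9): 14.83607/2 → 7, 8.74924/1 → 8; chars 78.
Subsquare (5′×2.5′, letters a–x): 0.83607/0.0833333 → 10 → k, 0.74924/0.0416667 → 17 → r; chars kr.
Extended square (30″×15″, digits 0–9): 0.00274/0.00833333 → 0, 0.04091/0.00416667 → 9; chars 09.

LM78kr09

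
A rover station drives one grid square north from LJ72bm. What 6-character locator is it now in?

LJ72bn

Latitude subsquare m = 12; +1 → 13 = n.
The longitude characters are unchanged.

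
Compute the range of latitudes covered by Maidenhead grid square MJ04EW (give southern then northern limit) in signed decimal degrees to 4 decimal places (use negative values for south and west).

4.9167, 4.9583

Field M=12, J=9: +12·20° lon, +9·10° lat → SW at lon 60°, lat 0°.
Square 0, 4: +0·2° lon, +4·1° lat → SW at lon 60°, lat 4°.
Subsquare e=4, w=22: +4·0.0833333° lon, +22·0.0416667° lat → SW at lon 60.3333°, lat 4.91667°.
Cell spans 0.0833333° lon × 0.0416667° lat.
south 4.9167, north 4.9583.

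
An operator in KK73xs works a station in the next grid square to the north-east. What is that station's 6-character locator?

Longitude subsquare x = 23; +1 → 24, wraps to 0 = a, carry into square.
Longitude square 7; +1 → 8.
Latitude subsquare s = 18; +1 → 19 = t.

KK83at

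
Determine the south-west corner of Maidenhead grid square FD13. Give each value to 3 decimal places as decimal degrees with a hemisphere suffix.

57.000° S, 78.000° W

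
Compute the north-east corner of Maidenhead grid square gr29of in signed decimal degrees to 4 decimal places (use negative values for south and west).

Field G=6, R=17: +6·20° lon, +17·10° lat → SW at lon -60°, lat 80°.
Square 2, 9: +2·2° lon, +9·1° lat → SW at lon -56°, lat 89°.
Subsquare o=14, f=5: +14·0.0833333° lon, +5·0.0416667° lat → SW at lon -54.8333°, lat 89.2083°.
Cell spans 0.0833333° lon × 0.0416667° lat. NE corner is SW corner plus one full cell.
latitude 89.2500, longitude -54.7500.

89.2500, -54.7500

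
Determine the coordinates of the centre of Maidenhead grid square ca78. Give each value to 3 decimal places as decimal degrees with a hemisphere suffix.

Field C=2, A=0: +2·20° lon, +0·10° lat → SW at lon -140°, lat -90°.
Square 7, 8: +7·2° lon, +8·1° lat → SW at lon -126°, lat -82°.
Cell spans 2° lon × 1° lat. Centre is SW corner plus half of each.
latitude 81.500° S, longitude 125.000° W.

81.500° S, 125.000° W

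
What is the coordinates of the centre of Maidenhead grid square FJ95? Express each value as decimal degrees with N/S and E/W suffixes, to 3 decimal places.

5.500° N, 61.000° W

Field F=5, J=9: +5·20° lon, +9·10° lat → SW at lon -80°, lat 0°.
Square 9, 5: +9·2° lon, +5·1° lat → SW at lon -62°, lat 5°.
Cell spans 2° lon × 1° lat. Centre is SW corner plus half of each.
latitude 5.500° N, longitude 61.000° W.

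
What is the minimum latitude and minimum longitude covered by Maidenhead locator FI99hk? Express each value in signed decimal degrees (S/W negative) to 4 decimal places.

-0.5833, -61.4167

Field F=5, I=8: +5·20° lon, +8·10° lat → SW at lon -80°, lat -10°.
Square 9, 9: +9·2° lon, +9·1° lat → SW at lon -62°, lat -1°.
Subsquare h=7, k=10: +7·0.0833333° lon, +10·0.0416667° lat → SW at lon -61.4167°, lat -0.583333°.
latitude -0.5833, longitude -61.4167.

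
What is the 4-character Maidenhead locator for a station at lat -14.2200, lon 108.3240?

OH45

Shift to the Maidenhead origin (180°W, 90°S): lon 288.32, lat 75.78.
Field: 288.32/20 → 14 → O, 75.78/10 → 7 → H; chars OH.
Square: 8.32/2 → 4, 5.78/1 → 5; chars 45.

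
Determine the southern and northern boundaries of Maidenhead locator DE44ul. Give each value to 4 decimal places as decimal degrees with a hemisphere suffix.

Field D=3, E=4: +3·20° lon, +4·10° lat → SW at lon -120°, lat -50°.
Square 4, 4: +4·2° lon, +4·1° lat → SW at lon -112°, lat -46°.
Subsquare u=20, l=11: +20·0.0833333° lon, +11·0.0416667° lat → SW at lon -110.333°, lat -45.5417°.
Cell spans 0.0833333° lon × 0.0416667° lat.
south 45.5417° S, north 45.5000° S.

45.5417° S, 45.5000° S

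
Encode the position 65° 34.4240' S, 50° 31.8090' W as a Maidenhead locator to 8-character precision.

Offset from 180°W / 90°S: lon 129.46985°, lat 24.42627°.
Field (20°×10°, letters A–R): lon ⌊129.46985/20⌋ = 6 → G; lat ⌊24.42627/10⌋ = 2 → C.
Square (2°×1°, digits 0–9): lon ⌊9.46985/2⌋ = 4; lat ⌊4.42627/1⌋ = 4.
Subsquare (5′×2.5′, letters a–x): lon ⌊1.46985/0.0833333⌋ = 17 → r; lat ⌊0.42627/0.0416667⌋ = 10 → k.
Extended square (30″×15″, digits 0–9): lon ⌊0.05318/0.00833333⌋ = 6; lat ⌊0.00960/0.00416667⌋ = 2.

GC44rk62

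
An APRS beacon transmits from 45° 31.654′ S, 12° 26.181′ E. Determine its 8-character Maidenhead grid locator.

JE64fl23

Add 180° to longitude and 90° to latitude: 192.43635, 44.47243.
Field (20°×10°, letters A–R): 192.43635/20 → 9 → J, 44.47243/10 → 4 → E; chars JE.
Square (2°×1°, digits 0–9): 12.43635/2 → 6, 4.47243/1 → 4; chars 64.
Subsquare (5′×2.5′, letters a–x): 0.43635/0.0833333 → 5 → f, 0.47243/0.0416667 → 11 → l; chars fl.
Extended square (30″×15″, digits 0–9): 0.01968/0.00833333 → 2, 0.01410/0.00416667 → 3; chars 23.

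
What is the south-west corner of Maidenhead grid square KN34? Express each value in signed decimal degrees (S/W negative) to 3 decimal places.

Field K=10, N=13: +10·20° lon, +13·10° lat → SW at lon 20°, lat 40°.
Square 3, 4: +3·2° lon, +4·1° lat → SW at lon 26°, lat 44°.
latitude 44.000, longitude 26.000.

44.000, 26.000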